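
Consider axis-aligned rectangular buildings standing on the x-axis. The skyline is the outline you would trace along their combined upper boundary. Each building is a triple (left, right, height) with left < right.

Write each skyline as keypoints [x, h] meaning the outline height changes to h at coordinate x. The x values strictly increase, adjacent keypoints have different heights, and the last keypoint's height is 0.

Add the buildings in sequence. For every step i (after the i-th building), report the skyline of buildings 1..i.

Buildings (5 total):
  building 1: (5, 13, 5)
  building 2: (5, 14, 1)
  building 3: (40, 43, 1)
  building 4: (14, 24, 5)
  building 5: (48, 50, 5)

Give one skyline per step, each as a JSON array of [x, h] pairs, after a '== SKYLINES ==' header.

== SKYLINES ==
[[5,5],[13,0]]
[[5,5],[13,1],[14,0]]
[[5,5],[13,1],[14,0],[40,1],[43,0]]
[[5,5],[13,1],[14,5],[24,0],[40,1],[43,0]]
[[5,5],[13,1],[14,5],[24,0],[40,1],[43,0],[48,5],[50,0]]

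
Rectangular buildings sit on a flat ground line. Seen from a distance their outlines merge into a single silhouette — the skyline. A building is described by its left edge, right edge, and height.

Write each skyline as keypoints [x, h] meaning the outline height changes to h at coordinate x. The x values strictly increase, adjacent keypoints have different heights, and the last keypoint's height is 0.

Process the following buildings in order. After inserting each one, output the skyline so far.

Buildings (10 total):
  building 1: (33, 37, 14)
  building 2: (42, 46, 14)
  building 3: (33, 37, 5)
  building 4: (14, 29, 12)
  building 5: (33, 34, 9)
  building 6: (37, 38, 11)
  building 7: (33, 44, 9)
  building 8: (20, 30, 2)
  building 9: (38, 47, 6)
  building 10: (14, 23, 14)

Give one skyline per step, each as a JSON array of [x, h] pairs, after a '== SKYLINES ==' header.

== SKYLINES ==
[[33,14],[37,0]]
[[33,14],[37,0],[42,14],[46,0]]
[[33,14],[37,0],[42,14],[46,0]]
[[14,12],[29,0],[33,14],[37,0],[42,14],[46,0]]
[[14,12],[29,0],[33,14],[37,0],[42,14],[46,0]]
[[14,12],[29,0],[33,14],[37,11],[38,0],[42,14],[46,0]]
[[14,12],[29,0],[33,14],[37,11],[38,9],[42,14],[46,0]]
[[14,12],[29,2],[30,0],[33,14],[37,11],[38,9],[42,14],[46,0]]
[[14,12],[29,2],[30,0],[33,14],[37,11],[38,9],[42,14],[46,6],[47,0]]
[[14,14],[23,12],[29,2],[30,0],[33,14],[37,11],[38,9],[42,14],[46,6],[47,0]]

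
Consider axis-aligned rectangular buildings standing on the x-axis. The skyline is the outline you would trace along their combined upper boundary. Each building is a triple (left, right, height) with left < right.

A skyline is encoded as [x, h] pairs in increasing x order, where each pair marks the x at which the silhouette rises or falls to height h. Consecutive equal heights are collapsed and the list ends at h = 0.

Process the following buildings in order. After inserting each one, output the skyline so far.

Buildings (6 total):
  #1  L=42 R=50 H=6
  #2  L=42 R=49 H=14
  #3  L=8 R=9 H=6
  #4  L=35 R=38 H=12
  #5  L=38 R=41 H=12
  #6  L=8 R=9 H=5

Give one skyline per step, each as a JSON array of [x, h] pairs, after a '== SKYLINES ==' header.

== SKYLINES ==
[[42,6],[50,0]]
[[42,14],[49,6],[50,0]]
[[8,6],[9,0],[42,14],[49,6],[50,0]]
[[8,6],[9,0],[35,12],[38,0],[42,14],[49,6],[50,0]]
[[8,6],[9,0],[35,12],[41,0],[42,14],[49,6],[50,0]]
[[8,6],[9,0],[35,12],[41,0],[42,14],[49,6],[50,0]]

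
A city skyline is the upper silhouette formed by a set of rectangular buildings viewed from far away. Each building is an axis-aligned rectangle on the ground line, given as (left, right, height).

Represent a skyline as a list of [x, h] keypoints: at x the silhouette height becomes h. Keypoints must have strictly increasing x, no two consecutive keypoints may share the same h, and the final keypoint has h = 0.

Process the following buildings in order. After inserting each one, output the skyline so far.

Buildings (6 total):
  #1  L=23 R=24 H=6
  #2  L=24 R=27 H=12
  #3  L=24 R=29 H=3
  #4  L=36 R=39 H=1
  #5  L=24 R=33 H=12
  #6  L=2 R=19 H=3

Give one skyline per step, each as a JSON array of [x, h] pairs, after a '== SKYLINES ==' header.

== SKYLINES ==
[[23,6],[24,0]]
[[23,6],[24,12],[27,0]]
[[23,6],[24,12],[27,3],[29,0]]
[[23,6],[24,12],[27,3],[29,0],[36,1],[39,0]]
[[23,6],[24,12],[33,0],[36,1],[39,0]]
[[2,3],[19,0],[23,6],[24,12],[33,0],[36,1],[39,0]]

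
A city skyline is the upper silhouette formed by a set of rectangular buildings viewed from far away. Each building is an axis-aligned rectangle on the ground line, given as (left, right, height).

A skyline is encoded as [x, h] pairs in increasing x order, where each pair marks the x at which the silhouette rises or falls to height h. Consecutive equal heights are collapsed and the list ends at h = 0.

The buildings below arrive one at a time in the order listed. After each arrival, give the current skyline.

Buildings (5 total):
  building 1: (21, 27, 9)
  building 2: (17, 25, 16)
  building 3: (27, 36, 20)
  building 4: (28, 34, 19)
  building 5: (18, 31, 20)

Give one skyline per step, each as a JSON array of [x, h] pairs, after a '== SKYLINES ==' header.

== SKYLINES ==
[[21,9],[27,0]]
[[17,16],[25,9],[27,0]]
[[17,16],[25,9],[27,20],[36,0]]
[[17,16],[25,9],[27,20],[36,0]]
[[17,16],[18,20],[36,0]]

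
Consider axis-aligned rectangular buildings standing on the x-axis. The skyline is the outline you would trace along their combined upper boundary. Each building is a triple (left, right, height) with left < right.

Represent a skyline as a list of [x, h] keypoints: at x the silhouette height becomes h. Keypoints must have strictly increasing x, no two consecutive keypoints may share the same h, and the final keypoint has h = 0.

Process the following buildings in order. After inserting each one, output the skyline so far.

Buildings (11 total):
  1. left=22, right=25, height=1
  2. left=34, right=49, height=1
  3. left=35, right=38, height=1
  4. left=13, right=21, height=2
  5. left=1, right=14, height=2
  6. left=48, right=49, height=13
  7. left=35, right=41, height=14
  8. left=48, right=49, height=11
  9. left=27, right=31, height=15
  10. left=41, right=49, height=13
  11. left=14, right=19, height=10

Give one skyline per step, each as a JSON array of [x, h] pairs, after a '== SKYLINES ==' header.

== SKYLINES ==
[[22,1],[25,0]]
[[22,1],[25,0],[34,1],[49,0]]
[[22,1],[25,0],[34,1],[49,0]]
[[13,2],[21,0],[22,1],[25,0],[34,1],[49,0]]
[[1,2],[21,0],[22,1],[25,0],[34,1],[49,0]]
[[1,2],[21,0],[22,1],[25,0],[34,1],[48,13],[49,0]]
[[1,2],[21,0],[22,1],[25,0],[34,1],[35,14],[41,1],[48,13],[49,0]]
[[1,2],[21,0],[22,1],[25,0],[34,1],[35,14],[41,1],[48,13],[49,0]]
[[1,2],[21,0],[22,1],[25,0],[27,15],[31,0],[34,1],[35,14],[41,1],[48,13],[49,0]]
[[1,2],[21,0],[22,1],[25,0],[27,15],[31,0],[34,1],[35,14],[41,13],[49,0]]
[[1,2],[14,10],[19,2],[21,0],[22,1],[25,0],[27,15],[31,0],[34,1],[35,14],[41,13],[49,0]]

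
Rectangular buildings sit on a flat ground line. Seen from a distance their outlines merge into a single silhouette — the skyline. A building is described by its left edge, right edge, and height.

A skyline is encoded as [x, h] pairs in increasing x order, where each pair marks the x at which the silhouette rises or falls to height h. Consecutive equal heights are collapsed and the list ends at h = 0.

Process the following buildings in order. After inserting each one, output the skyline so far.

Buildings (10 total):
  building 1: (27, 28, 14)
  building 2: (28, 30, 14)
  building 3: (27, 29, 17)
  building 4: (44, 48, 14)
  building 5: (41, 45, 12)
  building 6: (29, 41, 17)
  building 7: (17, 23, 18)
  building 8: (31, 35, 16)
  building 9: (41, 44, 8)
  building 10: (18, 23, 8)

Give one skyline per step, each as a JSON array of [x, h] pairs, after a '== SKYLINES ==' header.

== SKYLINES ==
[[27,14],[28,0]]
[[27,14],[30,0]]
[[27,17],[29,14],[30,0]]
[[27,17],[29,14],[30,0],[44,14],[48,0]]
[[27,17],[29,14],[30,0],[41,12],[44,14],[48,0]]
[[27,17],[41,12],[44,14],[48,0]]
[[17,18],[23,0],[27,17],[41,12],[44,14],[48,0]]
[[17,18],[23,0],[27,17],[41,12],[44,14],[48,0]]
[[17,18],[23,0],[27,17],[41,12],[44,14],[48,0]]
[[17,18],[23,0],[27,17],[41,12],[44,14],[48,0]]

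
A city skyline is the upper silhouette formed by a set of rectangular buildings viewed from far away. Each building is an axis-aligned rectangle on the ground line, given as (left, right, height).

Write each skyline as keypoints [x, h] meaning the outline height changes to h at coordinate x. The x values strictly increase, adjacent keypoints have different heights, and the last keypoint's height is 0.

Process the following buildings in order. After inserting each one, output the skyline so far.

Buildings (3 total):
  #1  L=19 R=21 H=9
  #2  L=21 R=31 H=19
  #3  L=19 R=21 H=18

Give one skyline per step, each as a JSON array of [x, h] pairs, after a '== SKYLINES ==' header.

== SKYLINES ==
[[19,9],[21,0]]
[[19,9],[21,19],[31,0]]
[[19,18],[21,19],[31,0]]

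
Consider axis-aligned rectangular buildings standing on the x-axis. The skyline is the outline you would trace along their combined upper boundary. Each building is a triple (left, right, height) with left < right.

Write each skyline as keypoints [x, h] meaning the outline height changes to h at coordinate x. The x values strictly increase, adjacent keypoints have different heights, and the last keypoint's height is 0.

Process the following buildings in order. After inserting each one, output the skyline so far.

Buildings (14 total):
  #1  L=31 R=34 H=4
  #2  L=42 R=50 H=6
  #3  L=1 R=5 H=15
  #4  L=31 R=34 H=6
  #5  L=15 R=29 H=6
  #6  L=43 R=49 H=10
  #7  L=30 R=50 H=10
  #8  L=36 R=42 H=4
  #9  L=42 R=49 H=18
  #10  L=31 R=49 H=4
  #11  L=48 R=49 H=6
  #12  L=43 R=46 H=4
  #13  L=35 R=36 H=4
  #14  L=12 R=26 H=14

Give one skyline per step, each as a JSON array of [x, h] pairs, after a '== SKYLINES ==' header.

== SKYLINES ==
[[31,4],[34,0]]
[[31,4],[34,0],[42,6],[50,0]]
[[1,15],[5,0],[31,4],[34,0],[42,6],[50,0]]
[[1,15],[5,0],[31,6],[34,0],[42,6],[50,0]]
[[1,15],[5,0],[15,6],[29,0],[31,6],[34,0],[42,6],[50,0]]
[[1,15],[5,0],[15,6],[29,0],[31,6],[34,0],[42,6],[43,10],[49,6],[50,0]]
[[1,15],[5,0],[15,6],[29,0],[30,10],[50,0]]
[[1,15],[5,0],[15,6],[29,0],[30,10],[50,0]]
[[1,15],[5,0],[15,6],[29,0],[30,10],[42,18],[49,10],[50,0]]
[[1,15],[5,0],[15,6],[29,0],[30,10],[42,18],[49,10],[50,0]]
[[1,15],[5,0],[15,6],[29,0],[30,10],[42,18],[49,10],[50,0]]
[[1,15],[5,0],[15,6],[29,0],[30,10],[42,18],[49,10],[50,0]]
[[1,15],[5,0],[15,6],[29,0],[30,10],[42,18],[49,10],[50,0]]
[[1,15],[5,0],[12,14],[26,6],[29,0],[30,10],[42,18],[49,10],[50,0]]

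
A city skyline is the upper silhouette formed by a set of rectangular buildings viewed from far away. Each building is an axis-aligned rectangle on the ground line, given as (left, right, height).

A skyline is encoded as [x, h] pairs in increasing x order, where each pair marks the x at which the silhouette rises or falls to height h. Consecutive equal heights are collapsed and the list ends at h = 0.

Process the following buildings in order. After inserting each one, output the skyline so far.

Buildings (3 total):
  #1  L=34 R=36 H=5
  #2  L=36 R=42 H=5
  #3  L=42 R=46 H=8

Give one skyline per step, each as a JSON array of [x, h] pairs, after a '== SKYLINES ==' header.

== SKYLINES ==
[[34,5],[36,0]]
[[34,5],[42,0]]
[[34,5],[42,8],[46,0]]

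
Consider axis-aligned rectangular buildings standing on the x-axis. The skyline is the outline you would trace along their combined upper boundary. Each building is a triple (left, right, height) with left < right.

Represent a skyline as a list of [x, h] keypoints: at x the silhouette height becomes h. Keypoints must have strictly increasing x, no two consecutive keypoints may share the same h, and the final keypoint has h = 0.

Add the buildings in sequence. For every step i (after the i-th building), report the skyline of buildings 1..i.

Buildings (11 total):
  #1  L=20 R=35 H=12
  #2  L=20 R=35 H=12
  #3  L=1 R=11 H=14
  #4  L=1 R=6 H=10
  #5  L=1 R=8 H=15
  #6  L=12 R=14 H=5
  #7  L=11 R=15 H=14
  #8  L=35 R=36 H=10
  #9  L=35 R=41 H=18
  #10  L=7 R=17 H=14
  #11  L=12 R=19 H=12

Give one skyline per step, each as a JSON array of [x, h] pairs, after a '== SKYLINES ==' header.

== SKYLINES ==
[[20,12],[35,0]]
[[20,12],[35,0]]
[[1,14],[11,0],[20,12],[35,0]]
[[1,14],[11,0],[20,12],[35,0]]
[[1,15],[8,14],[11,0],[20,12],[35,0]]
[[1,15],[8,14],[11,0],[12,5],[14,0],[20,12],[35,0]]
[[1,15],[8,14],[15,0],[20,12],[35,0]]
[[1,15],[8,14],[15,0],[20,12],[35,10],[36,0]]
[[1,15],[8,14],[15,0],[20,12],[35,18],[41,0]]
[[1,15],[8,14],[17,0],[20,12],[35,18],[41,0]]
[[1,15],[8,14],[17,12],[19,0],[20,12],[35,18],[41,0]]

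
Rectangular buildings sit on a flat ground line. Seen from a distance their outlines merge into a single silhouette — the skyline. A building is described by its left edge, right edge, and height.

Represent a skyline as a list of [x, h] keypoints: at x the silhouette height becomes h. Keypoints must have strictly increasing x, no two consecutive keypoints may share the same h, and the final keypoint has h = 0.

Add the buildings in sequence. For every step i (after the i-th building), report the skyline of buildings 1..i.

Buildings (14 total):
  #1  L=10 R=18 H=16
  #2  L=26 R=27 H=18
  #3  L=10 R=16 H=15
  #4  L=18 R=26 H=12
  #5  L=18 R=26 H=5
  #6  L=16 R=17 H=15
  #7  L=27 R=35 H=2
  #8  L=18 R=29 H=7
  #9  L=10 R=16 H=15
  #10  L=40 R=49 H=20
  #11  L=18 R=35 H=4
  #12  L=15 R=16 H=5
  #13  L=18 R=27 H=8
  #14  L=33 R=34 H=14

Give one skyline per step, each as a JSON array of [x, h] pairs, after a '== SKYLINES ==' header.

== SKYLINES ==
[[10,16],[18,0]]
[[10,16],[18,0],[26,18],[27,0]]
[[10,16],[18,0],[26,18],[27,0]]
[[10,16],[18,12],[26,18],[27,0]]
[[10,16],[18,12],[26,18],[27,0]]
[[10,16],[18,12],[26,18],[27,0]]
[[10,16],[18,12],[26,18],[27,2],[35,0]]
[[10,16],[18,12],[26,18],[27,7],[29,2],[35,0]]
[[10,16],[18,12],[26,18],[27,7],[29,2],[35,0]]
[[10,16],[18,12],[26,18],[27,7],[29,2],[35,0],[40,20],[49,0]]
[[10,16],[18,12],[26,18],[27,7],[29,4],[35,0],[40,20],[49,0]]
[[10,16],[18,12],[26,18],[27,7],[29,4],[35,0],[40,20],[49,0]]
[[10,16],[18,12],[26,18],[27,7],[29,4],[35,0],[40,20],[49,0]]
[[10,16],[18,12],[26,18],[27,7],[29,4],[33,14],[34,4],[35,0],[40,20],[49,0]]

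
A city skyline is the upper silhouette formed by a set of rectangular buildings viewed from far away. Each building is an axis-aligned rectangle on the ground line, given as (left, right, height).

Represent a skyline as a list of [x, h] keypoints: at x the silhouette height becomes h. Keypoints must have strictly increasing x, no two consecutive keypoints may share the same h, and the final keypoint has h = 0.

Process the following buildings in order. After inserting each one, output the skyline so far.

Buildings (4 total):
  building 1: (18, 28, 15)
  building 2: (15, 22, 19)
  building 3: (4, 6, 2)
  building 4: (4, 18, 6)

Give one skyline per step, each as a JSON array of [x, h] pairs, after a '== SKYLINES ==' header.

== SKYLINES ==
[[18,15],[28,0]]
[[15,19],[22,15],[28,0]]
[[4,2],[6,0],[15,19],[22,15],[28,0]]
[[4,6],[15,19],[22,15],[28,0]]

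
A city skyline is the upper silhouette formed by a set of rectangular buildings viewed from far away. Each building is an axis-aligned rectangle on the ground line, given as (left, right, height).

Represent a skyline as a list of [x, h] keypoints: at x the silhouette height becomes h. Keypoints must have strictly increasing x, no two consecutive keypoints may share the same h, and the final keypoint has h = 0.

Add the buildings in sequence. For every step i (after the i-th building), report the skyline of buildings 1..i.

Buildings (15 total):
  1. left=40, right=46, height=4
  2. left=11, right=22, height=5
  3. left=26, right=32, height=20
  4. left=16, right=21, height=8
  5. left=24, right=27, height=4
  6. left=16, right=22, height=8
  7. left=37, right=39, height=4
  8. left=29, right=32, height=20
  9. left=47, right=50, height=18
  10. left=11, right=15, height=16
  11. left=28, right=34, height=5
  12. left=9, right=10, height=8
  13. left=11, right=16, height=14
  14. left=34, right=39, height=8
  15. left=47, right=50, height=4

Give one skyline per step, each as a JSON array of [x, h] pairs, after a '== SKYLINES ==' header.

== SKYLINES ==
[[40,4],[46,0]]
[[11,5],[22,0],[40,4],[46,0]]
[[11,5],[22,0],[26,20],[32,0],[40,4],[46,0]]
[[11,5],[16,8],[21,5],[22,0],[26,20],[32,0],[40,4],[46,0]]
[[11,5],[16,8],[21,5],[22,0],[24,4],[26,20],[32,0],[40,4],[46,0]]
[[11,5],[16,8],[22,0],[24,4],[26,20],[32,0],[40,4],[46,0]]
[[11,5],[16,8],[22,0],[24,4],[26,20],[32,0],[37,4],[39,0],[40,4],[46,0]]
[[11,5],[16,8],[22,0],[24,4],[26,20],[32,0],[37,4],[39,0],[40,4],[46,0]]
[[11,5],[16,8],[22,0],[24,4],[26,20],[32,0],[37,4],[39,0],[40,4],[46,0],[47,18],[50,0]]
[[11,16],[15,5],[16,8],[22,0],[24,4],[26,20],[32,0],[37,4],[39,0],[40,4],[46,0],[47,18],[50,0]]
[[11,16],[15,5],[16,8],[22,0],[24,4],[26,20],[32,5],[34,0],[37,4],[39,0],[40,4],[46,0],[47,18],[50,0]]
[[9,8],[10,0],[11,16],[15,5],[16,8],[22,0],[24,4],[26,20],[32,5],[34,0],[37,4],[39,0],[40,4],[46,0],[47,18],[50,0]]
[[9,8],[10,0],[11,16],[15,14],[16,8],[22,0],[24,4],[26,20],[32,5],[34,0],[37,4],[39,0],[40,4],[46,0],[47,18],[50,0]]
[[9,8],[10,0],[11,16],[15,14],[16,8],[22,0],[24,4],[26,20],[32,5],[34,8],[39,0],[40,4],[46,0],[47,18],[50,0]]
[[9,8],[10,0],[11,16],[15,14],[16,8],[22,0],[24,4],[26,20],[32,5],[34,8],[39,0],[40,4],[46,0],[47,18],[50,0]]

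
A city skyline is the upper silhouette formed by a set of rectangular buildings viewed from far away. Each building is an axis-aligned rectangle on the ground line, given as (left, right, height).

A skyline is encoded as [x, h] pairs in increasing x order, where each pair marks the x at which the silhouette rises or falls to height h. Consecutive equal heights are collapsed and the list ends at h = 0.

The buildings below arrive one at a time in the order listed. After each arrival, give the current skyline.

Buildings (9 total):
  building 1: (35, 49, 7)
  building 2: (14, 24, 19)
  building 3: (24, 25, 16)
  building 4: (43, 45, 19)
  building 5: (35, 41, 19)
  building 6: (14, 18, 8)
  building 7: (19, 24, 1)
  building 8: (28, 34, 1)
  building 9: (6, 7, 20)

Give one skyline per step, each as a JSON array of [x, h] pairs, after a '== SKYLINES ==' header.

== SKYLINES ==
[[35,7],[49,0]]
[[14,19],[24,0],[35,7],[49,0]]
[[14,19],[24,16],[25,0],[35,7],[49,0]]
[[14,19],[24,16],[25,0],[35,7],[43,19],[45,7],[49,0]]
[[14,19],[24,16],[25,0],[35,19],[41,7],[43,19],[45,7],[49,0]]
[[14,19],[24,16],[25,0],[35,19],[41,7],[43,19],[45,7],[49,0]]
[[14,19],[24,16],[25,0],[35,19],[41,7],[43,19],[45,7],[49,0]]
[[14,19],[24,16],[25,0],[28,1],[34,0],[35,19],[41,7],[43,19],[45,7],[49,0]]
[[6,20],[7,0],[14,19],[24,16],[25,0],[28,1],[34,0],[35,19],[41,7],[43,19],[45,7],[49,0]]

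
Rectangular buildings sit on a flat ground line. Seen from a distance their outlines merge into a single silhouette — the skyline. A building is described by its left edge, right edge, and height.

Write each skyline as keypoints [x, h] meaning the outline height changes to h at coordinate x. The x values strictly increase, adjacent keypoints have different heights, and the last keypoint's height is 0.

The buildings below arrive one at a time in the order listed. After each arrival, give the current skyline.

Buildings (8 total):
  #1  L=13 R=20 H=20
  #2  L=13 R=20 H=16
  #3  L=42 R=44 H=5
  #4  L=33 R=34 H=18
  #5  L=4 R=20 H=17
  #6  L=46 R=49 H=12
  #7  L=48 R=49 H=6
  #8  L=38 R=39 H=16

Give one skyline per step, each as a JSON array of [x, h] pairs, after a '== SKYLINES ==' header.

== SKYLINES ==
[[13,20],[20,0]]
[[13,20],[20,0]]
[[13,20],[20,0],[42,5],[44,0]]
[[13,20],[20,0],[33,18],[34,0],[42,5],[44,0]]
[[4,17],[13,20],[20,0],[33,18],[34,0],[42,5],[44,0]]
[[4,17],[13,20],[20,0],[33,18],[34,0],[42,5],[44,0],[46,12],[49,0]]
[[4,17],[13,20],[20,0],[33,18],[34,0],[42,5],[44,0],[46,12],[49,0]]
[[4,17],[13,20],[20,0],[33,18],[34,0],[38,16],[39,0],[42,5],[44,0],[46,12],[49,0]]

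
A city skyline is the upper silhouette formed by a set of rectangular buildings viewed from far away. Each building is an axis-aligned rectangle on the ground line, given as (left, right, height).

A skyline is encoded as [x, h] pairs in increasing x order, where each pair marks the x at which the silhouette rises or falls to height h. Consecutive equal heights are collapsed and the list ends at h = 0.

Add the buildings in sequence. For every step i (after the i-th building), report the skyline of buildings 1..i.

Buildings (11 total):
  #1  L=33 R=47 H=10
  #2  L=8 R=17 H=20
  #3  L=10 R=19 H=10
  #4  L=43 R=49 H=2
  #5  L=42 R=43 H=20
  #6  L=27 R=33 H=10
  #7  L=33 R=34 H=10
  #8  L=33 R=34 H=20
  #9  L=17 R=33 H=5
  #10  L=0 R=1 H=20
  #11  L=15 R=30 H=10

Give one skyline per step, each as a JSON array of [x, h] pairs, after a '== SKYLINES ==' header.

== SKYLINES ==
[[33,10],[47,0]]
[[8,20],[17,0],[33,10],[47,0]]
[[8,20],[17,10],[19,0],[33,10],[47,0]]
[[8,20],[17,10],[19,0],[33,10],[47,2],[49,0]]
[[8,20],[17,10],[19,0],[33,10],[42,20],[43,10],[47,2],[49,0]]
[[8,20],[17,10],[19,0],[27,10],[42,20],[43,10],[47,2],[49,0]]
[[8,20],[17,10],[19,0],[27,10],[42,20],[43,10],[47,2],[49,0]]
[[8,20],[17,10],[19,0],[27,10],[33,20],[34,10],[42,20],[43,10],[47,2],[49,0]]
[[8,20],[17,10],[19,5],[27,10],[33,20],[34,10],[42,20],[43,10],[47,2],[49,0]]
[[0,20],[1,0],[8,20],[17,10],[19,5],[27,10],[33,20],[34,10],[42,20],[43,10],[47,2],[49,0]]
[[0,20],[1,0],[8,20],[17,10],[33,20],[34,10],[42,20],[43,10],[47,2],[49,0]]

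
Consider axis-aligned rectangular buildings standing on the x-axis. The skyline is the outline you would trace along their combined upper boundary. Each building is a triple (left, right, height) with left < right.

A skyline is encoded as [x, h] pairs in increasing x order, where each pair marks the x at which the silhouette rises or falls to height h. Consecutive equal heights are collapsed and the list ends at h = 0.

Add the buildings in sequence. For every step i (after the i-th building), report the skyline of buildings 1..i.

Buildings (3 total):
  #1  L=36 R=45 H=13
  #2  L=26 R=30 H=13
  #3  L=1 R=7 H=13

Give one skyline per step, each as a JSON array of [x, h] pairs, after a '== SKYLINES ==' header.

== SKYLINES ==
[[36,13],[45,0]]
[[26,13],[30,0],[36,13],[45,0]]
[[1,13],[7,0],[26,13],[30,0],[36,13],[45,0]]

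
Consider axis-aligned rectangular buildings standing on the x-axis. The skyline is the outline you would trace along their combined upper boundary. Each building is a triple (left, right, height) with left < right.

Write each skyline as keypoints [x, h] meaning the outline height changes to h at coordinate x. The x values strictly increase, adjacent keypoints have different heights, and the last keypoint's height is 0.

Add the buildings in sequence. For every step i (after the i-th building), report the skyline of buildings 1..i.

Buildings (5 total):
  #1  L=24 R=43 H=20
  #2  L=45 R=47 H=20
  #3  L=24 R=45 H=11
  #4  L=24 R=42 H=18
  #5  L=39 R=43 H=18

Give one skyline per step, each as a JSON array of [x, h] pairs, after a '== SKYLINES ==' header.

== SKYLINES ==
[[24,20],[43,0]]
[[24,20],[43,0],[45,20],[47,0]]
[[24,20],[43,11],[45,20],[47,0]]
[[24,20],[43,11],[45,20],[47,0]]
[[24,20],[43,11],[45,20],[47,0]]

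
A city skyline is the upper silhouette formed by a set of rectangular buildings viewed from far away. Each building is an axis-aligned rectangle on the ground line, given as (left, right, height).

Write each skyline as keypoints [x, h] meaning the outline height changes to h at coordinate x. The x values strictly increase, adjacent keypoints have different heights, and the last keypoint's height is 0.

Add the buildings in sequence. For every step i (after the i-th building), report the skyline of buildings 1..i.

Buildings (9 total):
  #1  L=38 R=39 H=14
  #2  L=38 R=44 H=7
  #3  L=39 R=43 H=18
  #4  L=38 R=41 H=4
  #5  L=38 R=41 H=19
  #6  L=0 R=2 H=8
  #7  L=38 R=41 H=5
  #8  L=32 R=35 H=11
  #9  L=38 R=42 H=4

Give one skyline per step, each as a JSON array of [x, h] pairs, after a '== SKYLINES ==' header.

== SKYLINES ==
[[38,14],[39,0]]
[[38,14],[39,7],[44,0]]
[[38,14],[39,18],[43,7],[44,0]]
[[38,14],[39,18],[43,7],[44,0]]
[[38,19],[41,18],[43,7],[44,0]]
[[0,8],[2,0],[38,19],[41,18],[43,7],[44,0]]
[[0,8],[2,0],[38,19],[41,18],[43,7],[44,0]]
[[0,8],[2,0],[32,11],[35,0],[38,19],[41,18],[43,7],[44,0]]
[[0,8],[2,0],[32,11],[35,0],[38,19],[41,18],[43,7],[44,0]]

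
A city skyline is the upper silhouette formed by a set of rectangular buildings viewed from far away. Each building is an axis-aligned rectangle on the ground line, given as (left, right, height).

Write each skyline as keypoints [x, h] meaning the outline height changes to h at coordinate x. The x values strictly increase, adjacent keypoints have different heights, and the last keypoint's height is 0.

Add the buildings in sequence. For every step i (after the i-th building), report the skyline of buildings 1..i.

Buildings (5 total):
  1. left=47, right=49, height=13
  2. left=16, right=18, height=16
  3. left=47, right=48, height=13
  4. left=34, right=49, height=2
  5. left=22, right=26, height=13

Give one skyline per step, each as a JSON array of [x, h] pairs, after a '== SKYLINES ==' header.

== SKYLINES ==
[[47,13],[49,0]]
[[16,16],[18,0],[47,13],[49,0]]
[[16,16],[18,0],[47,13],[49,0]]
[[16,16],[18,0],[34,2],[47,13],[49,0]]
[[16,16],[18,0],[22,13],[26,0],[34,2],[47,13],[49,0]]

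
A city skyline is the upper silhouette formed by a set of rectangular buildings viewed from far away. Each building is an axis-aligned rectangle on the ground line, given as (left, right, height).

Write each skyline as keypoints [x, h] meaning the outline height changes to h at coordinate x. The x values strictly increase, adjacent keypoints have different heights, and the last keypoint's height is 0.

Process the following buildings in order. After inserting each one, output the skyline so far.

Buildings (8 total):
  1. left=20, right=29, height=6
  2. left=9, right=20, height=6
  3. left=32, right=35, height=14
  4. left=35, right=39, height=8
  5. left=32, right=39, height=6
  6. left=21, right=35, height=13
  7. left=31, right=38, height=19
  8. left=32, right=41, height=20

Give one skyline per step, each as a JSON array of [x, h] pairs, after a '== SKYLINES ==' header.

== SKYLINES ==
[[20,6],[29,0]]
[[9,6],[29,0]]
[[9,6],[29,0],[32,14],[35,0]]
[[9,6],[29,0],[32,14],[35,8],[39,0]]
[[9,6],[29,0],[32,14],[35,8],[39,0]]
[[9,6],[21,13],[32,14],[35,8],[39,0]]
[[9,6],[21,13],[31,19],[38,8],[39,0]]
[[9,6],[21,13],[31,19],[32,20],[41,0]]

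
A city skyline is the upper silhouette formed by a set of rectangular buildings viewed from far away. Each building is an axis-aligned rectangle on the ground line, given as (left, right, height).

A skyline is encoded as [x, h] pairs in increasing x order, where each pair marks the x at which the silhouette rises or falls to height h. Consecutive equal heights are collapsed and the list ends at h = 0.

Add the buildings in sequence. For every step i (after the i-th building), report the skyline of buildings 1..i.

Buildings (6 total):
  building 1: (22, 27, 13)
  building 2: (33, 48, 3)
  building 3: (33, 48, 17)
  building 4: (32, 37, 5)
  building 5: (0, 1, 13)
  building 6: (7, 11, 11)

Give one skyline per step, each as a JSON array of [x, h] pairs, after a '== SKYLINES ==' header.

== SKYLINES ==
[[22,13],[27,0]]
[[22,13],[27,0],[33,3],[48,0]]
[[22,13],[27,0],[33,17],[48,0]]
[[22,13],[27,0],[32,5],[33,17],[48,0]]
[[0,13],[1,0],[22,13],[27,0],[32,5],[33,17],[48,0]]
[[0,13],[1,0],[7,11],[11,0],[22,13],[27,0],[32,5],[33,17],[48,0]]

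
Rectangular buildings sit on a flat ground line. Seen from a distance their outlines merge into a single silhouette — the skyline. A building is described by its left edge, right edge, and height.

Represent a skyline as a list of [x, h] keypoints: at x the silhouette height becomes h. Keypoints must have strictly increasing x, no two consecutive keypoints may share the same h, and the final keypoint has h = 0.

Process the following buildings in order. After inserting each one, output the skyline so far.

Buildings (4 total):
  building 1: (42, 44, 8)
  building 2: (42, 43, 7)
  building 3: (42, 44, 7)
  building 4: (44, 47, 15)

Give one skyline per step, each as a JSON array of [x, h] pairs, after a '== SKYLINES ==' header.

== SKYLINES ==
[[42,8],[44,0]]
[[42,8],[44,0]]
[[42,8],[44,0]]
[[42,8],[44,15],[47,0]]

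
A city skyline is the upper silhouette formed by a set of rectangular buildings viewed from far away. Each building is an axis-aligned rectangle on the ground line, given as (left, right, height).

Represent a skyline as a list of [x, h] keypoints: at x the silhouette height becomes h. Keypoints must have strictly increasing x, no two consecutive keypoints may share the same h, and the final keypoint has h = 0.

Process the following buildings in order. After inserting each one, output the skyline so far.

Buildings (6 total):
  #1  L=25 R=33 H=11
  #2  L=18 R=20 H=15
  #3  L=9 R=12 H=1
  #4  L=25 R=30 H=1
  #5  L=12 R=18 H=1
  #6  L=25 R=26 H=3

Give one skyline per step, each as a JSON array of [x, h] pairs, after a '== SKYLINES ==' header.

== SKYLINES ==
[[25,11],[33,0]]
[[18,15],[20,0],[25,11],[33,0]]
[[9,1],[12,0],[18,15],[20,0],[25,11],[33,0]]
[[9,1],[12,0],[18,15],[20,0],[25,11],[33,0]]
[[9,1],[18,15],[20,0],[25,11],[33,0]]
[[9,1],[18,15],[20,0],[25,11],[33,0]]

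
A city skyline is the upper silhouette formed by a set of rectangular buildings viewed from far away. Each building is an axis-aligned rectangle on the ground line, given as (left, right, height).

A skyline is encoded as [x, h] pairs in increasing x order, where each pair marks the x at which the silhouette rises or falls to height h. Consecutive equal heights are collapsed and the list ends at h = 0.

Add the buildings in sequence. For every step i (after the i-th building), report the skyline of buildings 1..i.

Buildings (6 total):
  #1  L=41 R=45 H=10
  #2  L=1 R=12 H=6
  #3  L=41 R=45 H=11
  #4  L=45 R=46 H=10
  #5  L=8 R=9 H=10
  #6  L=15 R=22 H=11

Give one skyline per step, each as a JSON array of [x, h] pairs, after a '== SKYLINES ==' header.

== SKYLINES ==
[[41,10],[45,0]]
[[1,6],[12,0],[41,10],[45,0]]
[[1,6],[12,0],[41,11],[45,0]]
[[1,6],[12,0],[41,11],[45,10],[46,0]]
[[1,6],[8,10],[9,6],[12,0],[41,11],[45,10],[46,0]]
[[1,6],[8,10],[9,6],[12,0],[15,11],[22,0],[41,11],[45,10],[46,0]]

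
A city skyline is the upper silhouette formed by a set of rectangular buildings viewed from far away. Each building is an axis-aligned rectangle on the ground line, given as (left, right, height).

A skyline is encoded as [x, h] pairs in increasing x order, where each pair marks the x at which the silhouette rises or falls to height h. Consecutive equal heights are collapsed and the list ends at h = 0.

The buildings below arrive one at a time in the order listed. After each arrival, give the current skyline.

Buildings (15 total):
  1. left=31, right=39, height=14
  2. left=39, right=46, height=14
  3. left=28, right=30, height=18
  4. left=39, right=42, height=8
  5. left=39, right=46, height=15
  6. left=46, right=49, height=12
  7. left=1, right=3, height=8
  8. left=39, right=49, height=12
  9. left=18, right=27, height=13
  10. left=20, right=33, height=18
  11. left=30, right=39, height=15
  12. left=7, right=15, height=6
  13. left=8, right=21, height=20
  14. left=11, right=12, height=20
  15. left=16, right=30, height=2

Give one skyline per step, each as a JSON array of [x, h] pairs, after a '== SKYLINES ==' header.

== SKYLINES ==
[[31,14],[39,0]]
[[31,14],[46,0]]
[[28,18],[30,0],[31,14],[46,0]]
[[28,18],[30,0],[31,14],[46,0]]
[[28,18],[30,0],[31,14],[39,15],[46,0]]
[[28,18],[30,0],[31,14],[39,15],[46,12],[49,0]]
[[1,8],[3,0],[28,18],[30,0],[31,14],[39,15],[46,12],[49,0]]
[[1,8],[3,0],[28,18],[30,0],[31,14],[39,15],[46,12],[49,0]]
[[1,8],[3,0],[18,13],[27,0],[28,18],[30,0],[31,14],[39,15],[46,12],[49,0]]
[[1,8],[3,0],[18,13],[20,18],[33,14],[39,15],[46,12],[49,0]]
[[1,8],[3,0],[18,13],[20,18],[33,15],[46,12],[49,0]]
[[1,8],[3,0],[7,6],[15,0],[18,13],[20,18],[33,15],[46,12],[49,0]]
[[1,8],[3,0],[7,6],[8,20],[21,18],[33,15],[46,12],[49,0]]
[[1,8],[3,0],[7,6],[8,20],[21,18],[33,15],[46,12],[49,0]]
[[1,8],[3,0],[7,6],[8,20],[21,18],[33,15],[46,12],[49,0]]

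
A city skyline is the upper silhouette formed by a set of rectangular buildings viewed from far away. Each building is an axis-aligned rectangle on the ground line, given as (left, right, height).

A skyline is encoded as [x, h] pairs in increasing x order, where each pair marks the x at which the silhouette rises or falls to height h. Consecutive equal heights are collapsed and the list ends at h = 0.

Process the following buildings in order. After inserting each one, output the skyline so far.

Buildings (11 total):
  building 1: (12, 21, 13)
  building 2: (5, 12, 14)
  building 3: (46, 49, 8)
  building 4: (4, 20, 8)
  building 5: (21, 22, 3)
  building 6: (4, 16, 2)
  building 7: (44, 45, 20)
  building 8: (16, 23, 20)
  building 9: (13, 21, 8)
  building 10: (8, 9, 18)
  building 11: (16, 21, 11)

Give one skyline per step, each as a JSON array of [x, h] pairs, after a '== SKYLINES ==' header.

== SKYLINES ==
[[12,13],[21,0]]
[[5,14],[12,13],[21,0]]
[[5,14],[12,13],[21,0],[46,8],[49,0]]
[[4,8],[5,14],[12,13],[21,0],[46,8],[49,0]]
[[4,8],[5,14],[12,13],[21,3],[22,0],[46,8],[49,0]]
[[4,8],[5,14],[12,13],[21,3],[22,0],[46,8],[49,0]]
[[4,8],[5,14],[12,13],[21,3],[22,0],[44,20],[45,0],[46,8],[49,0]]
[[4,8],[5,14],[12,13],[16,20],[23,0],[44,20],[45,0],[46,8],[49,0]]
[[4,8],[5,14],[12,13],[16,20],[23,0],[44,20],[45,0],[46,8],[49,0]]
[[4,8],[5,14],[8,18],[9,14],[12,13],[16,20],[23,0],[44,20],[45,0],[46,8],[49,0]]
[[4,8],[5,14],[8,18],[9,14],[12,13],[16,20],[23,0],[44,20],[45,0],[46,8],[49,0]]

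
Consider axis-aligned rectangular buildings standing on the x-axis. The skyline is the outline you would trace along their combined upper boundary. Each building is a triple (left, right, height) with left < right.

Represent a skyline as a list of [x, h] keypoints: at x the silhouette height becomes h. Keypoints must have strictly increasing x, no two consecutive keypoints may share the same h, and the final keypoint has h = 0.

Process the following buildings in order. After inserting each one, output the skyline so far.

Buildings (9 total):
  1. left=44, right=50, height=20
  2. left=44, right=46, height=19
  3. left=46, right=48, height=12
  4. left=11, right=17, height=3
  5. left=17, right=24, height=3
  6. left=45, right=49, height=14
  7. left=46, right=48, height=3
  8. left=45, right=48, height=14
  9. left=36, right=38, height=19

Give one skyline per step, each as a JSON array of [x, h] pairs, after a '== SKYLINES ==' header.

== SKYLINES ==
[[44,20],[50,0]]
[[44,20],[50,0]]
[[44,20],[50,0]]
[[11,3],[17,0],[44,20],[50,0]]
[[11,3],[24,0],[44,20],[50,0]]
[[11,3],[24,0],[44,20],[50,0]]
[[11,3],[24,0],[44,20],[50,0]]
[[11,3],[24,0],[44,20],[50,0]]
[[11,3],[24,0],[36,19],[38,0],[44,20],[50,0]]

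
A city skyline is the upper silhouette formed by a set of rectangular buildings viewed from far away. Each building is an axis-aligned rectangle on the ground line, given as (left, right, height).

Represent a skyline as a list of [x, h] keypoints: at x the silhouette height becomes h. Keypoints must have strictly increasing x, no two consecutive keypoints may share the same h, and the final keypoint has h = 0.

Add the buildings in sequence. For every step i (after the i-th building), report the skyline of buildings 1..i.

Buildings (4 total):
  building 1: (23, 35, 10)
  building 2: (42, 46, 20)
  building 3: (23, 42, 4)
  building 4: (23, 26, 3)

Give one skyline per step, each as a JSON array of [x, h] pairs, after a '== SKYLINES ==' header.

== SKYLINES ==
[[23,10],[35,0]]
[[23,10],[35,0],[42,20],[46,0]]
[[23,10],[35,4],[42,20],[46,0]]
[[23,10],[35,4],[42,20],[46,0]]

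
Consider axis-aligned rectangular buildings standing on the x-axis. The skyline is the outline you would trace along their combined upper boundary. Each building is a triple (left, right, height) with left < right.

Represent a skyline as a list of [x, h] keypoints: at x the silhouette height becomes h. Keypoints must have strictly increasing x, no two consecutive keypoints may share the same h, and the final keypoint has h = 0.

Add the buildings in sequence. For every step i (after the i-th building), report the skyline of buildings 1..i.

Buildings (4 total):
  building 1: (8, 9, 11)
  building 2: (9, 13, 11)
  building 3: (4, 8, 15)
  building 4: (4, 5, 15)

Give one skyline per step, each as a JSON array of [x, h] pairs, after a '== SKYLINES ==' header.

== SKYLINES ==
[[8,11],[9,0]]
[[8,11],[13,0]]
[[4,15],[8,11],[13,0]]
[[4,15],[8,11],[13,0]]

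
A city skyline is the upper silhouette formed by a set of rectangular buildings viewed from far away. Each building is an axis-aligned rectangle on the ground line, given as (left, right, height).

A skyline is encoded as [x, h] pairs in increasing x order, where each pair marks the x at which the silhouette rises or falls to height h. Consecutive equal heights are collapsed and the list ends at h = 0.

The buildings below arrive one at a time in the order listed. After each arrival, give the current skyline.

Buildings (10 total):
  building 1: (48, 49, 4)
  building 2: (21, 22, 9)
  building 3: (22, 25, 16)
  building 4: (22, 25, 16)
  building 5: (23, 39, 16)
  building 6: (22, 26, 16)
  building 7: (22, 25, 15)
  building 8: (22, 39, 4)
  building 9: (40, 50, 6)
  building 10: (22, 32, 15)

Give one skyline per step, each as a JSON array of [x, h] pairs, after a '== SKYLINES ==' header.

== SKYLINES ==
[[48,4],[49,0]]
[[21,9],[22,0],[48,4],[49,0]]
[[21,9],[22,16],[25,0],[48,4],[49,0]]
[[21,9],[22,16],[25,0],[48,4],[49,0]]
[[21,9],[22,16],[39,0],[48,4],[49,0]]
[[21,9],[22,16],[39,0],[48,4],[49,0]]
[[21,9],[22,16],[39,0],[48,4],[49,0]]
[[21,9],[22,16],[39,0],[48,4],[49,0]]
[[21,9],[22,16],[39,0],[40,6],[50,0]]
[[21,9],[22,16],[39,0],[40,6],[50,0]]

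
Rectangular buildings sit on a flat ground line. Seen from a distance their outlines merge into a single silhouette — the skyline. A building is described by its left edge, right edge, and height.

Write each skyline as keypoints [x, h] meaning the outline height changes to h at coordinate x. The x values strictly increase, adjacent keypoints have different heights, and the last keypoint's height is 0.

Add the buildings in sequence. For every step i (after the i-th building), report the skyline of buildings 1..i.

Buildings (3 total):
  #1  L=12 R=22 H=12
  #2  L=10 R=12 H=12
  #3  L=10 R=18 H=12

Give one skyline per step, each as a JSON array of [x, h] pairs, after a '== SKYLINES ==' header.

== SKYLINES ==
[[12,12],[22,0]]
[[10,12],[22,0]]
[[10,12],[22,0]]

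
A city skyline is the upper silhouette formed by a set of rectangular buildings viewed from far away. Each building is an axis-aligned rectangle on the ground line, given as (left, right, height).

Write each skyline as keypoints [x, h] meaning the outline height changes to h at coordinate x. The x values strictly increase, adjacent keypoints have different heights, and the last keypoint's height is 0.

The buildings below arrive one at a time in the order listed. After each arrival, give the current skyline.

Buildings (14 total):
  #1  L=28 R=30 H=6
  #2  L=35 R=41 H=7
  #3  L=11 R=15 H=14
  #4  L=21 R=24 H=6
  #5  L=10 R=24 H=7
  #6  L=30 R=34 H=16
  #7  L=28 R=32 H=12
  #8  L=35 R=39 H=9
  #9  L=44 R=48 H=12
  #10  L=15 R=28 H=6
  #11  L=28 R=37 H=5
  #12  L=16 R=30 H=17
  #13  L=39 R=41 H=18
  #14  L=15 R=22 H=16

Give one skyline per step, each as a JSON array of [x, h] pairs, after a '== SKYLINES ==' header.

== SKYLINES ==
[[28,6],[30,0]]
[[28,6],[30,0],[35,7],[41,0]]
[[11,14],[15,0],[28,6],[30,0],[35,7],[41,0]]
[[11,14],[15,0],[21,6],[24,0],[28,6],[30,0],[35,7],[41,0]]
[[10,7],[11,14],[15,7],[24,0],[28,6],[30,0],[35,7],[41,0]]
[[10,7],[11,14],[15,7],[24,0],[28,6],[30,16],[34,0],[35,7],[41,0]]
[[10,7],[11,14],[15,7],[24,0],[28,12],[30,16],[34,0],[35,7],[41,0]]
[[10,7],[11,14],[15,7],[24,0],[28,12],[30,16],[34,0],[35,9],[39,7],[41,0]]
[[10,7],[11,14],[15,7],[24,0],[28,12],[30,16],[34,0],[35,9],[39,7],[41,0],[44,12],[48,0]]
[[10,7],[11,14],[15,7],[24,6],[28,12],[30,16],[34,0],[35,9],[39,7],[41,0],[44,12],[48,0]]
[[10,7],[11,14],[15,7],[24,6],[28,12],[30,16],[34,5],[35,9],[39,7],[41,0],[44,12],[48,0]]
[[10,7],[11,14],[15,7],[16,17],[30,16],[34,5],[35,9],[39,7],[41,0],[44,12],[48,0]]
[[10,7],[11,14],[15,7],[16,17],[30,16],[34,5],[35,9],[39,18],[41,0],[44,12],[48,0]]
[[10,7],[11,14],[15,16],[16,17],[30,16],[34,5],[35,9],[39,18],[41,0],[44,12],[48,0]]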